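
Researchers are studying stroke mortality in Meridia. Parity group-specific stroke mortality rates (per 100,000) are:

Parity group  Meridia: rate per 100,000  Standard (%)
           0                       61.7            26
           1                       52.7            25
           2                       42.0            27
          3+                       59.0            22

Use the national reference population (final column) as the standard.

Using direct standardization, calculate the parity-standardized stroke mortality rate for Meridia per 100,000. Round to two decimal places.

53.54

Standard weights: 0.26, 0.25, 0.27, 0.22.
Standardized rate: 0.2600×61.7 + 0.2500×52.7 + 0.2700×42.0 + 0.2200×59.0 = 53.5370 per 100,000.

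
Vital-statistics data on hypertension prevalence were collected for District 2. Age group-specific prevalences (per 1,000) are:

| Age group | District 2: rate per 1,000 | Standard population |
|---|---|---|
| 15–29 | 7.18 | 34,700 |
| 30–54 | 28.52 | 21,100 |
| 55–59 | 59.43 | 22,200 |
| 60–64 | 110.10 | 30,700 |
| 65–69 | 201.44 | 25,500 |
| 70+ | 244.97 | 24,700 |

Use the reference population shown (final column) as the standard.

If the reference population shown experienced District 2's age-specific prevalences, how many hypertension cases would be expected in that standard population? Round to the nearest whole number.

16738

Expected hypertension cases = Σ (standard pop × age-specific rate ÷ 1,000)
= 34,700×7.18/1,000 + 21,100×28.52/1,000 + 22,200×59.43/1,000 + 30,700×110.10/1,000 + 25,500×201.44/1,000 + 24,700×244.97/1,000
= 249.15 + 601.77 + 1319.35 + 3380.07 + 5136.72 + 6050.76 = 16737.81.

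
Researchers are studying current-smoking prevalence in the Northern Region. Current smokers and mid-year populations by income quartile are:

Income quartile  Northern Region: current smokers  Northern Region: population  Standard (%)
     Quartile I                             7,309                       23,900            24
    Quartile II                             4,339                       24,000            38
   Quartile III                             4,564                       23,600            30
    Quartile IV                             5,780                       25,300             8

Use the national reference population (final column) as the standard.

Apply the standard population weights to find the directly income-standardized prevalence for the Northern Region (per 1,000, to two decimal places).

218.39

Income-specific rates per 1,000 for the Northern Region: 305.816, 180.792, 193.390, 228.458.
Standard weights: 0.24, 0.38, 0.30, 0.08.
Standardized rate: 0.2400×305.816 + 0.3800×180.792 + 0.3000×193.390 + 0.0800×228.458 = 218.3903 per 1,000.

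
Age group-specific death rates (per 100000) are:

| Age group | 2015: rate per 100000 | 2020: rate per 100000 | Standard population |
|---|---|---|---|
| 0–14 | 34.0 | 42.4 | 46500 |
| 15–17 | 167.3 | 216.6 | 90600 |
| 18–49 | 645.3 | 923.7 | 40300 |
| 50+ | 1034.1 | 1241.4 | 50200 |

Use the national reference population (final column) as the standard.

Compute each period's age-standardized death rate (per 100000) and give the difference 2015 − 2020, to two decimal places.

Standard total = 227600; weights = 0.2043, 0.3981, 0.1771, 0.2206.
2015: 0.2043×34.0 + 0.3981×167.3 + 0.1771×645.3 + 0.2206×1034.1 = 415.8866 per 100000.
2020: 0.2043×42.4 + 0.3981×216.6 + 0.1771×923.7 + 0.2206×1241.4 = 532.2449 per 100000.
Difference = 415.8866 − 532.2449 = -116.3583.

-116.36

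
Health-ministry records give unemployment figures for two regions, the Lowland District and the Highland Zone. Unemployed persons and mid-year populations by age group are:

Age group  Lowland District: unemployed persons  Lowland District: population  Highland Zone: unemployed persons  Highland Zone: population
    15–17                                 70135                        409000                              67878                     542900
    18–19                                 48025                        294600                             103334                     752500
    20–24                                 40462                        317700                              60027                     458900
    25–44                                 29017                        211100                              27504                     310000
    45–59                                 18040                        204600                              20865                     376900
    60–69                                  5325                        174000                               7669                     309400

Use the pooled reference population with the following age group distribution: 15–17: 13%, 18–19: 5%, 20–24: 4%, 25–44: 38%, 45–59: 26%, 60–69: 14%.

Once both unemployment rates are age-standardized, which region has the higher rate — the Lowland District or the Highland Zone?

Lowland District

Age-specific rates per 1000 for the Lowland District: 171.479, 163.018, 127.359, 137.456, 88.172, 30.603.
For the Highland Zone: 125.029, 137.321, 130.806, 88.723, 55.360, 24.787.
Standard weights: 0.13, 0.05, 0.04, 0.38, 0.26, 0.14.
The Lowland District: 0.1300×171.479 + 0.0500×163.018 + 0.0400×127.359 + 0.3800×137.456 + 0.2600×88.172 + 0.1400×30.603 = 114.9801 per 1000.
The Highland Zone: 0.1300×125.029 + 0.0500×137.321 + 0.0400×130.806 + 0.3800×88.723 + 0.2600×55.360 + 0.1400×24.787 = 79.9302 per 1000.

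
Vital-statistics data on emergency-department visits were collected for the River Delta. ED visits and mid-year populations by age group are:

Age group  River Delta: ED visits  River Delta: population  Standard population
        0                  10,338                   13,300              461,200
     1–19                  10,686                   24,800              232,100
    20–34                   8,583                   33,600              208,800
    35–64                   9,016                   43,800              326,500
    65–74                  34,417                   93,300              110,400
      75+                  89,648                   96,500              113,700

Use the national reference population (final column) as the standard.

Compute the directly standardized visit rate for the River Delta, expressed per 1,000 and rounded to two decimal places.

Age-specific rates per 1,000 for the River Delta: 777.293, 430.887, 255.446, 205.845, 368.885, 928.995.
Standard total = 1,452,700; weights = 0.3175, 0.1598, 0.1437, 0.2248, 0.0760, 0.0783.
Standardized rate: 0.3175×777.293 + 0.1598×430.887 + 0.1437×255.446 + 0.2248×205.845 + 0.0760×368.885 + 0.0783×928.995 = 499.3417 per 1,000.

499.34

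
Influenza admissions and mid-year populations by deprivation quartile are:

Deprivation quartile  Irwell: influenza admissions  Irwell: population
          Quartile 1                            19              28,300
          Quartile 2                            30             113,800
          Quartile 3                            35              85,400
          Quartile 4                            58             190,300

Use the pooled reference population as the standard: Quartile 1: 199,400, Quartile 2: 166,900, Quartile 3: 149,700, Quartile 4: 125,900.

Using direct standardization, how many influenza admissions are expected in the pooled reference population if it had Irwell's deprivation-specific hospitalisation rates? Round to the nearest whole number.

278

Deprivation-specific rates per 100,000 for Irwell: 67.14, 26.36, 40.98, 30.48.
Expected influenza admissions = Σ (standard pop × deprivation-specific rate ÷ 100,000)
= 199,400×67.14/100,000 + 166,900×26.36/100,000 + 149,700×40.98/100,000 + 125,900×30.48/100,000
= 133.87 + 44.00 + 61.35 + 38.37 = 277.60.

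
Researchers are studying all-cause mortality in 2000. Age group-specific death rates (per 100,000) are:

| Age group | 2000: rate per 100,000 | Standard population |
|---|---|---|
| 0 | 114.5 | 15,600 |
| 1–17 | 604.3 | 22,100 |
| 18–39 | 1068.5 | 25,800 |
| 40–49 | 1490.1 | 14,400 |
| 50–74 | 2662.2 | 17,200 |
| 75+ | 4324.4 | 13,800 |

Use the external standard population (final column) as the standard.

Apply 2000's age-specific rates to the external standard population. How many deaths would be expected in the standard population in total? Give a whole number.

Expected deaths = Σ (standard pop × age-specific rate ÷ 100,000)
= 15,600×114.5/100,000 + 22,100×604.3/100,000 + 25,800×1068.5/100,000 + 14,400×1490.1/100,000 + 17,200×2662.2/100,000 + 13,800×4324.4/100,000
= 17.86 + 133.55 + 275.67 + 214.57 + 457.90 + 596.77 = 1696.33.

1696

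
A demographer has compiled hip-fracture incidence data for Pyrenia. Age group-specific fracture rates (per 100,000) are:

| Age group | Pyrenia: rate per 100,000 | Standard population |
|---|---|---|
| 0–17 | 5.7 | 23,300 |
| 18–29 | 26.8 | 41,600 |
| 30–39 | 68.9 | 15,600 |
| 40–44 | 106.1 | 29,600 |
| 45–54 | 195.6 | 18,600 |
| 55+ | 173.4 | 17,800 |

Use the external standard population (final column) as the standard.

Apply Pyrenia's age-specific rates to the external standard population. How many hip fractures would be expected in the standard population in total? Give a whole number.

Expected hip fractures = Σ (standard pop × age-specific rate ÷ 100,000)
= 23,300×5.7/100,000 + 41,600×26.8/100,000 + 15,600×68.9/100,000 + 29,600×106.1/100,000 + 18,600×195.6/100,000 + 17,800×173.4/100,000
= 1.33 + 11.15 + 10.75 + 31.41 + 36.38 + 30.87 = 121.88.

122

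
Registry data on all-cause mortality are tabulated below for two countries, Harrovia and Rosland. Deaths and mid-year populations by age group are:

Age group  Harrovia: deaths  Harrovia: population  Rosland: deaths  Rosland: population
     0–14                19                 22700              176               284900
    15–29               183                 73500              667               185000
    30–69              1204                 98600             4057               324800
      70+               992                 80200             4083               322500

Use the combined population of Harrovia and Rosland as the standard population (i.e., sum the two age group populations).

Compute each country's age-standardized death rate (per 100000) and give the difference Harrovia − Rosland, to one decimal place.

Age-specific rates per 100000 for Harrovia: 83.70, 248.98, 1221.10, 1236.91.
For Rosland: 61.78, 360.54, 1249.08, 1266.05.
Combined standard total = 1392200; weights = 0.2209, 0.1857, 0.3041, 0.2893.
Harrovia: 0.2209×83.70 + 0.1857×248.98 + 0.3041×1221.10 + 0.2893×1236.91 = 793.8673 per 100000.
Rosland: 0.2209×61.78 + 0.1857×360.54 + 0.3041×1249.08 + 0.2893×1266.05 = 826.6757 per 100000.
Difference = 793.8673 − 826.6757 = -32.8084.

-32.8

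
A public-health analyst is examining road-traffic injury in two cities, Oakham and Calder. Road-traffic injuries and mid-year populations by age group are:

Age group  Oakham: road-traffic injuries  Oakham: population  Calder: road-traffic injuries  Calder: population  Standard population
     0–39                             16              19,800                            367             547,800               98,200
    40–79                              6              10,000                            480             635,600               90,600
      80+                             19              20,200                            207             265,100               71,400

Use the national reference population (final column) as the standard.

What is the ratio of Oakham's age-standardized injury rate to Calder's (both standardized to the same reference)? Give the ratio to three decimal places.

1.057

Age-specific rates per 100,000 for Oakham: 80.81, 60.00, 94.06.
For Calder: 67.00, 75.52, 78.08.
Standard total = 260,200; weights = 0.3774, 0.3482, 0.2744.
Oakham: 0.3774×80.81 + 0.3482×60.00 + 0.2744×94.06 = 77.1991 per 100,000.
Calder: 0.3774×67.00 + 0.3482×75.52 + 0.2744×78.08 = 73.0060 per 100,000.
Ratio = 77.1991 ÷ 73.0060 = 1.05743.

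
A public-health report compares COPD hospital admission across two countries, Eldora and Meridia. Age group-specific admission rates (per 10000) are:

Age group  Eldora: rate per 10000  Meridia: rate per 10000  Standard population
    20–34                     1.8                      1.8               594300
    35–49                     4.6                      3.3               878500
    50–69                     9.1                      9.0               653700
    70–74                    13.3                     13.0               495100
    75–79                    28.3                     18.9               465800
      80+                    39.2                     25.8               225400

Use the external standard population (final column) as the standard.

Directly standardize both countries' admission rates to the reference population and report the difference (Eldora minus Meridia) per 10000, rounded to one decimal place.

2.6

Standard total = 3312800; weights = 0.1794, 0.2652, 0.1973, 0.1495, 0.1406, 0.0680.
Eldora: 0.1794×1.8 + 0.2652×4.6 + 0.1973×9.1 + 0.1495×13.3 + 0.1406×28.3 + 0.0680×39.2 = 11.9724 per 10000.
Meridia: 0.1794×1.8 + 0.2652×3.3 + 0.1973×9.0 + 0.1495×13.0 + 0.1406×18.9 + 0.0680×25.8 = 9.3297 per 10000.
Difference = 11.9724 − 9.3297 = 2.6427.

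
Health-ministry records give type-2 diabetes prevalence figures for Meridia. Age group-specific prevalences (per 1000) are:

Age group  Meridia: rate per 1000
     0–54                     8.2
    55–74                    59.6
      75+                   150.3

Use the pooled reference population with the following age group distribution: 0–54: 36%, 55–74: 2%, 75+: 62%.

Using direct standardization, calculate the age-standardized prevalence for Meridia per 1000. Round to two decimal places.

Standard weights: 0.36, 0.02, 0.62.
Standardized rate: 0.3600×8.2 + 0.0200×59.6 + 0.6200×150.3 = 97.3300 per 1000.

97.33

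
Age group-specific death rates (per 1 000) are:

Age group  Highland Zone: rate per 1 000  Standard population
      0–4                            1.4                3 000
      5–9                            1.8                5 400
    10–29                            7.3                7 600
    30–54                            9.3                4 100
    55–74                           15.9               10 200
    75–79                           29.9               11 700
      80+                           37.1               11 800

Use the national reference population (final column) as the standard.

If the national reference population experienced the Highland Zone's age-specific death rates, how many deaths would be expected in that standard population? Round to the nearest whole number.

Expected deaths = Σ (standard pop × age-specific rate ÷ 1 000)
= 3 000×1.4/1 000 + 5 400×1.8/1 000 + 7 600×7.3/1 000 + 4 100×9.3/1 000 + 10 200×15.9/1 000 + 11 700×29.9/1 000 + 11 800×37.1/1 000
= 4.20 + 9.72 + 55.48 + 38.13 + 162.18 + 349.83 + 437.78 = 1057.32.

1057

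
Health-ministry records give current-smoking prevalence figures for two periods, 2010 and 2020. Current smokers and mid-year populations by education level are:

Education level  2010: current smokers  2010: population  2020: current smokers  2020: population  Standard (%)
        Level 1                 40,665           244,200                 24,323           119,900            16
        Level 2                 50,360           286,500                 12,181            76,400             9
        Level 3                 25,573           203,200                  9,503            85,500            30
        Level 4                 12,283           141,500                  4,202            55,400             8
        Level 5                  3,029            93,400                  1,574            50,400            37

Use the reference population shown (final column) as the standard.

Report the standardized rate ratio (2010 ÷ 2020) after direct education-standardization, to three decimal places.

1.014

Education-specific rates per 1,000 for 2010: 166.523, 175.777, 125.851, 86.806, 32.430.
For 2020: 202.861, 159.437, 111.146, 75.848, 31.230.
Standard weights: 0.16, 0.09, 0.30, 0.08, 0.37.
2010: 0.1600×166.523 + 0.0900×175.777 + 0.3000×125.851 + 0.0800×86.806 + 0.3700×32.430 = 99.1627 per 1,000.
2020: 0.1600×202.861 + 0.0900×159.437 + 0.3000×111.146 + 0.0800×75.848 + 0.3700×31.230 = 97.7739 per 1,000.
Ratio = 99.1627 ÷ 97.7739 = 1.01420.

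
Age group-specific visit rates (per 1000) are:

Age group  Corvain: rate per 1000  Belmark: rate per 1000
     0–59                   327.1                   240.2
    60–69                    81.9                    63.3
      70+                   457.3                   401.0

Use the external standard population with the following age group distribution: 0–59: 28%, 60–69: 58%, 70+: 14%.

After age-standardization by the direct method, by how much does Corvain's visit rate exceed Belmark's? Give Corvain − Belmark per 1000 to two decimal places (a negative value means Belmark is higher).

43.00

Standard weights: 0.28, 0.58, 0.14.
Corvain: 0.2800×327.1 + 0.5800×81.9 + 0.1400×457.3 = 203.1120 per 1000.
Belmark: 0.2800×240.2 + 0.5800×63.3 + 0.1400×401.0 = 160.1100 per 1000.
Difference = 203.1120 − 160.1100 = 43.0020.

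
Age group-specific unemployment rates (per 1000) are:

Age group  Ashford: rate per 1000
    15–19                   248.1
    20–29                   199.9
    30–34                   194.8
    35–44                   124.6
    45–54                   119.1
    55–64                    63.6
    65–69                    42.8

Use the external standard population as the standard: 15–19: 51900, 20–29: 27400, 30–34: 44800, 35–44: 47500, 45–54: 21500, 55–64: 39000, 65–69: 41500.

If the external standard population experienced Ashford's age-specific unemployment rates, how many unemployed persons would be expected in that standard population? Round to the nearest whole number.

39816

Expected unemployed persons = Σ (standard pop × age-specific rate ÷ 1000)
= 51900×248.1/1000 + 27400×199.9/1000 + 44800×194.8/1000 + 47500×124.6/1000 + 21500×119.1/1000 + 39000×63.6/1000 + 41500×42.8/1000
= 12876.39 + 5477.26 + 8727.04 + 5918.50 + 2560.65 + 2480.40 + 1776.20 = 39816.44.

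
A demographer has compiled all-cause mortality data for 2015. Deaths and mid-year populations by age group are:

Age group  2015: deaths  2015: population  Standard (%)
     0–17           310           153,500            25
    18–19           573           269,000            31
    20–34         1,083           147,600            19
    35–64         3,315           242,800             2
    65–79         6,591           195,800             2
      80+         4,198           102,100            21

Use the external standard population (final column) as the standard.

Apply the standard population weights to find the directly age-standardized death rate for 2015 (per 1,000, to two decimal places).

12.14

Age-specific rates per 1,000 for 2015: 2.020, 2.130, 7.337, 13.653, 33.662, 41.117.
Standard weights: 0.25, 0.31, 0.19, 0.02, 0.02, 0.21.
Standardized rate: 0.2500×2.020 + 0.3100×2.130 + 0.1900×7.337 + 0.0200×13.653 + 0.0200×33.662 + 0.2100×41.117 = 12.1401 per 1,000.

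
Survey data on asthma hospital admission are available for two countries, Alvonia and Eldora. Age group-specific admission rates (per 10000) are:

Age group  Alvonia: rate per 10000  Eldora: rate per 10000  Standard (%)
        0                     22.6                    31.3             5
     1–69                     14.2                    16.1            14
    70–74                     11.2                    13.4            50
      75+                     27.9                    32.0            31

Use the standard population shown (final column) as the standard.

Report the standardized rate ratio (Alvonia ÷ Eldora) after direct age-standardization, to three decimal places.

Standard weights: 0.05, 0.14, 0.50, 0.31.
Alvonia: 0.0500×22.6 + 0.1400×14.2 + 0.5000×11.2 + 0.3100×27.9 = 17.3670 per 10000.
Eldora: 0.0500×31.3 + 0.1400×16.1 + 0.5000×13.4 + 0.3100×32.0 = 20.4390 per 10000.
Ratio = 17.3670 ÷ 20.4390 = 0.84970.

0.850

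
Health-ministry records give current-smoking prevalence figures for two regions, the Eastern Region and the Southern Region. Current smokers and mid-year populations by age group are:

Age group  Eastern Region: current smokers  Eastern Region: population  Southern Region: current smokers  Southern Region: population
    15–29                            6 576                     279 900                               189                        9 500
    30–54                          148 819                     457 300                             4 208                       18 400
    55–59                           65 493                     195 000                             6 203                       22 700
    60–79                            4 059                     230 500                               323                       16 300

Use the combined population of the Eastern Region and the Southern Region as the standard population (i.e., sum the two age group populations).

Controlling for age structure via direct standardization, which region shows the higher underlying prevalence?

Age-specific rates per 1 000 for the Eastern Region: 23.494, 325.430, 335.862, 17.610.
For the Southern Region: 19.895, 228.696, 273.260, 19.816.
Combined standard total = 1 229 600; weights = 0.2354, 0.3869, 0.1770, 0.2007.
The Eastern Region: 0.2354×23.494 + 0.3869×325.430 + 0.1770×335.862 + 0.2007×17.610 = 194.4284 per 1 000.
The Southern Region: 0.2354×19.895 + 0.3869×228.696 + 0.1770×273.260 + 0.2007×19.816 = 145.5167 per 1 000.

Eastern Region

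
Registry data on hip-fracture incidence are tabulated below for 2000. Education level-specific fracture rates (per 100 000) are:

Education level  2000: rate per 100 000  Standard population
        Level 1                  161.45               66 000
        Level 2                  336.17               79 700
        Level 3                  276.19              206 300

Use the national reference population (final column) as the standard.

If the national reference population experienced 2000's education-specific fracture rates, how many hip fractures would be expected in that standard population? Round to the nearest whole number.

944

Expected hip fractures = Σ (standard pop × education-specific rate ÷ 100 000)
= 66 000×161.45/100 000 + 79 700×336.17/100 000 + 206 300×276.19/100 000
= 106.56 + 267.93 + 569.78 = 944.26.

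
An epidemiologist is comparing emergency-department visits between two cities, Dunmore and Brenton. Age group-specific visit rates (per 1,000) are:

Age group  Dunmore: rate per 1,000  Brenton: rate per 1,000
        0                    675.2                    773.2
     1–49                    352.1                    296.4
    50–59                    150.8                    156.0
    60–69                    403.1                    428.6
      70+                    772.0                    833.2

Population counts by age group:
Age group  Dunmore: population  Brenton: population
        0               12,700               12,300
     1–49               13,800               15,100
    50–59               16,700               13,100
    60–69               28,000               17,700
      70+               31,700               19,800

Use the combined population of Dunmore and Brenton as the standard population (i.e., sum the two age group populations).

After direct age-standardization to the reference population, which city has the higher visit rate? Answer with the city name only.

Brenton

Combined standard total = 180,900; weights = 0.1382, 0.1598, 0.1647, 0.2526, 0.2847.
Dunmore: 0.1382×675.2 + 0.1598×352.1 + 0.1647×150.8 + 0.2526×403.1 + 0.2847×772.0 = 496.0155 per 1,000.
Brenton: 0.1382×773.2 + 0.1598×296.4 + 0.1647×156.0 + 0.2526×428.6 + 0.2847×833.2 = 525.3819 per 1,000.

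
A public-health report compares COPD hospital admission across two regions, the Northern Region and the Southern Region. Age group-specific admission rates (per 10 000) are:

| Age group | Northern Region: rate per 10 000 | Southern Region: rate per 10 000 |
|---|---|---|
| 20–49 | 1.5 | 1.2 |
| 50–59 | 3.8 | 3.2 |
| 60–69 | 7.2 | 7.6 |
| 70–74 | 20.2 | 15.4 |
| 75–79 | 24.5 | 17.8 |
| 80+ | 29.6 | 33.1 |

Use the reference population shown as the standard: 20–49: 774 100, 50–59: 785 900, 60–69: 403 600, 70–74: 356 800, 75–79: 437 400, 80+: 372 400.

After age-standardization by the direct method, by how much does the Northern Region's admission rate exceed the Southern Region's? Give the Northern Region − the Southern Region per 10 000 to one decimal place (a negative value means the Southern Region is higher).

Standard total = 3 130 200; weights = 0.2473, 0.2511, 0.1289, 0.1140, 0.1397, 0.1190.
The Northern Region: 0.2473×1.5 + 0.2511×3.8 + 0.1289×7.2 + 0.1140×20.2 + 0.1397×24.5 + 0.1190×29.6 = 11.5009 per 10 000.
The Southern Region: 0.2473×1.2 + 0.2511×3.2 + 0.1289×7.6 + 0.1140×15.4 + 0.1397×17.8 + 0.1190×33.1 = 10.2607 per 10 000.
Difference = 11.5009 − 10.2607 = 1.2402.

1.2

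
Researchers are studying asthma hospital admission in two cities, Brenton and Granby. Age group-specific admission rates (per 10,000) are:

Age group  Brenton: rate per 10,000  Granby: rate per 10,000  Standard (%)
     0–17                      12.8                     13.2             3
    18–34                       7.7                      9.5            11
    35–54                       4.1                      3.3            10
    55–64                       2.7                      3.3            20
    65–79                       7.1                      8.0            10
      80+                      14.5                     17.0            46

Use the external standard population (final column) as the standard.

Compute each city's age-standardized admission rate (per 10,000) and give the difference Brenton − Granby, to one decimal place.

-1.5

Standard weights: 0.03, 0.11, 0.10, 0.20, 0.10, 0.46.
Brenton: 0.0300×12.8 + 0.1100×7.7 + 0.1000×4.1 + 0.2000×2.7 + 0.1000×7.1 + 0.4600×14.5 = 9.5610 per 10,000.
Granby: 0.0300×13.2 + 0.1100×9.5 + 0.1000×3.3 + 0.2000×3.3 + 0.1000×8.0 + 0.4600×17.0 = 11.0510 per 10,000.
Difference = 9.5610 − 11.0510 = -1.4900.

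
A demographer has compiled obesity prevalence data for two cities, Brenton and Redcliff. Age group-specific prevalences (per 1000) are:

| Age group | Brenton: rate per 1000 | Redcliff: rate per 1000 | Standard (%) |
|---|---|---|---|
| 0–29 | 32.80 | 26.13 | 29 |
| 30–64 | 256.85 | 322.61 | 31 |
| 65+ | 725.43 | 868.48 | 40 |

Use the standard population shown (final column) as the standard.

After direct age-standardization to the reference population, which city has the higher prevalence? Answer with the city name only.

Redcliff

Standard weights: 0.29, 0.31, 0.40.
Brenton: 0.2900×32.80 + 0.3100×256.85 + 0.4000×725.43 = 379.3075 per 1000.
Redcliff: 0.2900×26.13 + 0.3100×322.61 + 0.4000×868.48 = 454.9788 per 1000.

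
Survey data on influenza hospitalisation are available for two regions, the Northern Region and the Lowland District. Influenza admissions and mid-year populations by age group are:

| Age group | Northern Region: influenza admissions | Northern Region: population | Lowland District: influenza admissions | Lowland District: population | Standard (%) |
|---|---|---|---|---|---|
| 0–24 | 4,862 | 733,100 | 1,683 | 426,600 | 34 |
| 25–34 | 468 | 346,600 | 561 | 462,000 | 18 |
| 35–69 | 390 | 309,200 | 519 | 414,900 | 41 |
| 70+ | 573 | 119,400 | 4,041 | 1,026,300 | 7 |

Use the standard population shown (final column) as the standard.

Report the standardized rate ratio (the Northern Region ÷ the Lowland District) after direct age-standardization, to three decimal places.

Age-specific rates per 100,000 for the Northern Region: 663.21, 135.03, 126.13, 479.90.
For the Lowland District: 394.51, 121.43, 125.09, 393.74.
Standard weights: 0.34, 0.18, 0.41, 0.07.
The Northern Region: 0.3400×663.21 + 0.1800×135.03 + 0.4100×126.13 + 0.0700×479.90 = 335.1035 per 100,000.
The Lowland District: 0.3400×394.51 + 0.1800×121.43 + 0.4100×125.09 + 0.0700×393.74 = 234.8413 per 100,000.
Ratio = 335.1035 ÷ 234.8413 = 1.42694.

1.427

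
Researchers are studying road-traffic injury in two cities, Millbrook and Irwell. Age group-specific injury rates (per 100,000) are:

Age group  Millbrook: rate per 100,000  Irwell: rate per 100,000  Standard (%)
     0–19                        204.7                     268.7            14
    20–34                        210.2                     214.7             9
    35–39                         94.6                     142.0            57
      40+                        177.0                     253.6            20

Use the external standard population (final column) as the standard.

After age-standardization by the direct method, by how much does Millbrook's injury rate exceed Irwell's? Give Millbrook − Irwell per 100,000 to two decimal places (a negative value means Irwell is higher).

Standard weights: 0.14, 0.09, 0.57, 0.20.
Millbrook: 0.1400×204.7 + 0.0900×210.2 + 0.5700×94.6 + 0.2000×177.0 = 136.8980 per 100,000.
Irwell: 0.1400×268.7 + 0.0900×214.7 + 0.5700×142.0 + 0.2000×253.6 = 188.6010 per 100,000.
Difference = 136.8980 − 188.6010 = -51.7030.

-51.70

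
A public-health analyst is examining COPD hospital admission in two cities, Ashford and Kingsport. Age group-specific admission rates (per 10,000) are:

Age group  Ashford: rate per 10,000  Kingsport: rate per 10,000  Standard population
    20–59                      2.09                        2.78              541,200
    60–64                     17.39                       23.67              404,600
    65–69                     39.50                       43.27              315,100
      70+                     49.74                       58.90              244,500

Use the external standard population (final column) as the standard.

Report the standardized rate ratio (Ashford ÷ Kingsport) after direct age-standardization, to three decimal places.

0.838

Standard total = 1,505,400; weights = 0.3595, 0.2688, 0.2093, 0.1624.
Ashford: 0.3595×2.09 + 0.2688×17.39 + 0.2093×39.50 + 0.1624×49.74 = 21.7716 per 10,000.
Kingsport: 0.3595×2.78 + 0.2688×23.67 + 0.2093×43.27 + 0.1624×58.90 = 25.9844 per 10,000.
Ratio = 21.7716 ÷ 25.9844 = 0.83787.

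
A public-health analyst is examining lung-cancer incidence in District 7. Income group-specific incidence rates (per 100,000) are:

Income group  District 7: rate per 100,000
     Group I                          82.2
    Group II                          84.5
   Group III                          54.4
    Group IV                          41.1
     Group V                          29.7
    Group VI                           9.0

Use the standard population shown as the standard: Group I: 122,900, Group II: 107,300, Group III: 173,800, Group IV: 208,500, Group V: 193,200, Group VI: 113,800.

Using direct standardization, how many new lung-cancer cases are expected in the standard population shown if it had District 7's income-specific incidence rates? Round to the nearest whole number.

Expected new lung-cancer cases = Σ (standard pop × income-specific rate ÷ 100,000)
= 122,900×82.2/100,000 + 107,300×84.5/100,000 + 173,800×54.4/100,000 + 208,500×41.1/100,000 + 193,200×29.7/100,000 + 113,800×9.0/100,000
= 101.02 + 90.67 + 94.55 + 85.69 + 57.38 + 10.24 = 439.56.

440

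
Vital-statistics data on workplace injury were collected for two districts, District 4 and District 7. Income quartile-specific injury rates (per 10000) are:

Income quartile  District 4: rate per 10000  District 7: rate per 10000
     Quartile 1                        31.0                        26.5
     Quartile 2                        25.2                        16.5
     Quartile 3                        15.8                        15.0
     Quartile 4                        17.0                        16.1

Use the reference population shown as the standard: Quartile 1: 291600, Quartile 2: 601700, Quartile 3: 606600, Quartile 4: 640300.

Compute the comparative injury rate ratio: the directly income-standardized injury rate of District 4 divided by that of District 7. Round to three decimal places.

Standard total = 2140200; weights = 0.1362, 0.2811, 0.2834, 0.2992.
District 4: 0.1362×31.0 + 0.2811×25.2 + 0.2834×15.8 + 0.2992×17.0 = 20.8727 per 10000.
District 7: 0.1362×26.5 + 0.2811×16.5 + 0.2834×15.0 + 0.2992×16.1 = 17.3177 per 10000.
Ratio = 20.8727 ÷ 17.3177 = 1.20529.

1.205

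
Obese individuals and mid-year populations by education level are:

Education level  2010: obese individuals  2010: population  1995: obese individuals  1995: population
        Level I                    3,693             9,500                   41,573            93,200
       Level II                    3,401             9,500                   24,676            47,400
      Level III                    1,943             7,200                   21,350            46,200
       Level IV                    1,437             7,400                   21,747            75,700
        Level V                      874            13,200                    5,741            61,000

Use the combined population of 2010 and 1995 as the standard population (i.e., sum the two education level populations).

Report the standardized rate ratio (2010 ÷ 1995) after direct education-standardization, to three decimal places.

Education-specific rates per 1,000 for 2010: 388.737, 358.000, 269.861, 194.189, 66.212.
For 1995: 446.062, 520.591, 462.121, 287.279, 94.115.
Combined standard total = 370,300; weights = 0.2773, 0.1537, 0.1442, 0.2244, 0.2004.
2010: 0.2773×388.737 + 0.1537×358.000 + 0.1442×269.861 + 0.2244×194.189 + 0.2004×66.212 = 258.5852 per 1,000.
1995: 0.2773×446.062 + 0.1537×520.591 + 0.1442×462.121 + 0.2244×287.279 + 0.2004×94.115 = 353.6745 per 1,000.
Ratio = 258.5852 ÷ 353.6745 = 0.73114.

0.731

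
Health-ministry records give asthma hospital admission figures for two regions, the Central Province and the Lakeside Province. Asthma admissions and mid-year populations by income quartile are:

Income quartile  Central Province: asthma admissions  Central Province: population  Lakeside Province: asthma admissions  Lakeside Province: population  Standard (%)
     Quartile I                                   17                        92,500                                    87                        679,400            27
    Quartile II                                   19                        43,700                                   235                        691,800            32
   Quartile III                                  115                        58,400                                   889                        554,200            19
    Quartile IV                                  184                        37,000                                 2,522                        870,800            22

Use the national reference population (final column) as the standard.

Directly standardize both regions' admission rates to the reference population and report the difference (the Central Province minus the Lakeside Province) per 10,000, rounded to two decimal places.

5.72

Income-specific rates per 10,000 for the Central Province: 1.84, 4.35, 19.69, 49.73.
For the Lakeside Province: 1.28, 3.40, 16.04, 28.96.
Standard weights: 0.27, 0.32, 0.19, 0.22.
The Central Province: 0.2700×1.84 + 0.3200×4.35 + 0.1900×19.69 + 0.2200×49.73 = 16.5695 per 10,000.
The Lakeside Province: 0.2700×1.28 + 0.3200×3.40 + 0.1900×16.04 + 0.2200×28.96 = 10.8522 per 10,000.
Difference = 16.5695 − 10.8522 = 5.7173.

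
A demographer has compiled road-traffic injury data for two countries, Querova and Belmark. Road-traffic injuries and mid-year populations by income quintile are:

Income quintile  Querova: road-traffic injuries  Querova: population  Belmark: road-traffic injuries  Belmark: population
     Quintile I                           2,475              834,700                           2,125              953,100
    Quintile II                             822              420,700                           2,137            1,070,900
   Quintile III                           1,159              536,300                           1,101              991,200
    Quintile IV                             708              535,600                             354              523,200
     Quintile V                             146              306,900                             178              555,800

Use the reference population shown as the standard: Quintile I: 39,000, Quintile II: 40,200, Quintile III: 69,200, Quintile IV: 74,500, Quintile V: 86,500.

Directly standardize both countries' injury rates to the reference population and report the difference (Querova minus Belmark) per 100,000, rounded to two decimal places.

Income-specific rates per 100,000 for Querova: 296.51, 195.39, 216.11, 132.19, 47.57.
For Belmark: 222.96, 199.55, 111.08, 67.66, 32.03.
Standard total = 309,400; weights = 0.1261, 0.1299, 0.2237, 0.2408, 0.2796.
Querova: 0.1261×296.51 + 0.1299×195.39 + 0.2237×216.11 + 0.2408×132.19 + 0.2796×47.57 = 156.2267 per 100,000.
Belmark: 0.1261×222.96 + 0.1299×199.55 + 0.2237×111.08 + 0.2408×67.66 + 0.2796×32.03 = 104.1203 per 100,000.
Difference = 156.2267 − 104.1203 = 52.1064.

52.11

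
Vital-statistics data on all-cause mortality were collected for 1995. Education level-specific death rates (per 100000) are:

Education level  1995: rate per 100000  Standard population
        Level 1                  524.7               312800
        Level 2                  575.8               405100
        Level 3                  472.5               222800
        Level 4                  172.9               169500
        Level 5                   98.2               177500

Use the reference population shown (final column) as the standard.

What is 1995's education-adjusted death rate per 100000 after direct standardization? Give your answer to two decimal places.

426.65

Standard total = 1287700; weights = 0.2429, 0.3146, 0.1730, 0.1316, 0.1378.
Standardized rate: 0.2429×524.7 + 0.3146×575.8 + 0.1730×472.5 + 0.1316×172.9 + 0.1378×98.2 = 426.6466 per 100000.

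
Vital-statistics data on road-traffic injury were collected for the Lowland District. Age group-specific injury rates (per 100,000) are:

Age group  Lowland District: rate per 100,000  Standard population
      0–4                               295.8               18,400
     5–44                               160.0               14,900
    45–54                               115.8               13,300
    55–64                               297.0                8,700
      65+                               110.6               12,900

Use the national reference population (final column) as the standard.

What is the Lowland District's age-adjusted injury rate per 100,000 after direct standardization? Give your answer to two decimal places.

196.15

Standard total = 68,200; weights = 0.2698, 0.2185, 0.1950, 0.1276, 0.1891.
Standardized rate: 0.2698×295.8 + 0.2185×160.0 + 0.1950×115.8 + 0.1276×297.0 + 0.1891×110.6 = 196.1510 per 100,000.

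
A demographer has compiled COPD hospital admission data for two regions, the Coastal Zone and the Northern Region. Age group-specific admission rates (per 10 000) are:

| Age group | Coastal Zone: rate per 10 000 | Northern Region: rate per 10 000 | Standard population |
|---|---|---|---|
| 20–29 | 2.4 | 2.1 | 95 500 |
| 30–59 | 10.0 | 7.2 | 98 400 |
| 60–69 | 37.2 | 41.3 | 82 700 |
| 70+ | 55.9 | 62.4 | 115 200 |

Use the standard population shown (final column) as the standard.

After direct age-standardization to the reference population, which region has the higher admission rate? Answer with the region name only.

Standard total = 391 800; weights = 0.2437, 0.2511, 0.2111, 0.2940.
The Coastal Zone: 0.2437×2.4 + 0.2511×10.0 + 0.2111×37.2 + 0.2940×55.9 = 27.3847 per 10 000.
The Northern Region: 0.2437×2.1 + 0.2511×7.2 + 0.2111×41.3 + 0.2940×62.4 = 29.3849 per 10 000.

Northern Region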